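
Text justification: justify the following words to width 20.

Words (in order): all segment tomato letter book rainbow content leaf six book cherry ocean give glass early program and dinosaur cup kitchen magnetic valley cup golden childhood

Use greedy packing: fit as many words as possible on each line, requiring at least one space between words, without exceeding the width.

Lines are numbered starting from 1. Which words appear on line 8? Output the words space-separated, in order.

Line 1: ['all', 'segment', 'tomato'] (min_width=18, slack=2)
Line 2: ['letter', 'book', 'rainbow'] (min_width=19, slack=1)
Line 3: ['content', 'leaf', 'six'] (min_width=16, slack=4)
Line 4: ['book', 'cherry', 'ocean'] (min_width=17, slack=3)
Line 5: ['give', 'glass', 'early'] (min_width=16, slack=4)
Line 6: ['program', 'and', 'dinosaur'] (min_width=20, slack=0)
Line 7: ['cup', 'kitchen', 'magnetic'] (min_width=20, slack=0)
Line 8: ['valley', 'cup', 'golden'] (min_width=17, slack=3)
Line 9: ['childhood'] (min_width=9, slack=11)

Answer: valley cup golden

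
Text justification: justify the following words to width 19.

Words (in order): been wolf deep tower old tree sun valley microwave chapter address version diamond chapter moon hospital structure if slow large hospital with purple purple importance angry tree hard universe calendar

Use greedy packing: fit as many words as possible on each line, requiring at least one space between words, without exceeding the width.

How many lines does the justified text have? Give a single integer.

Answer: 13

Derivation:
Line 1: ['been', 'wolf', 'deep'] (min_width=14, slack=5)
Line 2: ['tower', 'old', 'tree', 'sun'] (min_width=18, slack=1)
Line 3: ['valley', 'microwave'] (min_width=16, slack=3)
Line 4: ['chapter', 'address'] (min_width=15, slack=4)
Line 5: ['version', 'diamond'] (min_width=15, slack=4)
Line 6: ['chapter', 'moon'] (min_width=12, slack=7)
Line 7: ['hospital', 'structure'] (min_width=18, slack=1)
Line 8: ['if', 'slow', 'large'] (min_width=13, slack=6)
Line 9: ['hospital', 'with'] (min_width=13, slack=6)
Line 10: ['purple', 'purple'] (min_width=13, slack=6)
Line 11: ['importance', 'angry'] (min_width=16, slack=3)
Line 12: ['tree', 'hard', 'universe'] (min_width=18, slack=1)
Line 13: ['calendar'] (min_width=8, slack=11)
Total lines: 13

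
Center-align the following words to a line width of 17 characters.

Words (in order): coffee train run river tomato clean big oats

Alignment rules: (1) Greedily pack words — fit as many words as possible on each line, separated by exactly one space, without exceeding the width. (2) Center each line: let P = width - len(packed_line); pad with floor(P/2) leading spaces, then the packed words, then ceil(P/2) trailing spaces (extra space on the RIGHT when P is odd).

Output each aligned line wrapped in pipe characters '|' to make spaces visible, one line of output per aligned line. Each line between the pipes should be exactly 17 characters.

Line 1: ['coffee', 'train', 'run'] (min_width=16, slack=1)
Line 2: ['river', 'tomato'] (min_width=12, slack=5)
Line 3: ['clean', 'big', 'oats'] (min_width=14, slack=3)

Answer: |coffee train run |
|  river tomato   |
| clean big oats  |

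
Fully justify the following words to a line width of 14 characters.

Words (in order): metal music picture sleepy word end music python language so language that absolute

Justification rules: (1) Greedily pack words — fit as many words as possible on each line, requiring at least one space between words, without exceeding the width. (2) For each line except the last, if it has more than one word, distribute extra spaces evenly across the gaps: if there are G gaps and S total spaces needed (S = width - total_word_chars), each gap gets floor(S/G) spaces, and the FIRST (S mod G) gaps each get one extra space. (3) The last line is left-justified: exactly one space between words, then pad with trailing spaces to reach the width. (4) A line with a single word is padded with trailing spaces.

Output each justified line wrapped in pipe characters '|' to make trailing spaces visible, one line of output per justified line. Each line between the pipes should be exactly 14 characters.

Answer: |metal    music|
|picture sleepy|
|word end music|
|python        |
|language    so|
|language  that|
|absolute      |

Derivation:
Line 1: ['metal', 'music'] (min_width=11, slack=3)
Line 2: ['picture', 'sleepy'] (min_width=14, slack=0)
Line 3: ['word', 'end', 'music'] (min_width=14, slack=0)
Line 4: ['python'] (min_width=6, slack=8)
Line 5: ['language', 'so'] (min_width=11, slack=3)
Line 6: ['language', 'that'] (min_width=13, slack=1)
Line 7: ['absolute'] (min_width=8, slack=6)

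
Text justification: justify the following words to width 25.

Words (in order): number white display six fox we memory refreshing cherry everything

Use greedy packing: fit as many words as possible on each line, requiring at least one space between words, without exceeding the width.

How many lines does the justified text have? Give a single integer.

Line 1: ['number', 'white', 'display', 'six'] (min_width=24, slack=1)
Line 2: ['fox', 'we', 'memory', 'refreshing'] (min_width=24, slack=1)
Line 3: ['cherry', 'everything'] (min_width=17, slack=8)
Total lines: 3

Answer: 3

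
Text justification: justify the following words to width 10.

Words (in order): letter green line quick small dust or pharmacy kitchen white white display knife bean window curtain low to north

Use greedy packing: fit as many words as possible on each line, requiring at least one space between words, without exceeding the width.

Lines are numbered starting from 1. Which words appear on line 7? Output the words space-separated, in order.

Line 1: ['letter'] (min_width=6, slack=4)
Line 2: ['green', 'line'] (min_width=10, slack=0)
Line 3: ['quick'] (min_width=5, slack=5)
Line 4: ['small', 'dust'] (min_width=10, slack=0)
Line 5: ['or'] (min_width=2, slack=8)
Line 6: ['pharmacy'] (min_width=8, slack=2)
Line 7: ['kitchen'] (min_width=7, slack=3)
Line 8: ['white'] (min_width=5, slack=5)
Line 9: ['white'] (min_width=5, slack=5)
Line 10: ['display'] (min_width=7, slack=3)
Line 11: ['knife', 'bean'] (min_width=10, slack=0)
Line 12: ['window'] (min_width=6, slack=4)
Line 13: ['curtain'] (min_width=7, slack=3)
Line 14: ['low', 'to'] (min_width=6, slack=4)
Line 15: ['north'] (min_width=5, slack=5)

Answer: kitchen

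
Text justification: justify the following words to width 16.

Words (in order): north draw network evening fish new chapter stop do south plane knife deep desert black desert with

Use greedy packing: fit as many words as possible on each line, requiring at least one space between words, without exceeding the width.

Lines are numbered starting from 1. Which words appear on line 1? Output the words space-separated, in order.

Answer: north draw

Derivation:
Line 1: ['north', 'draw'] (min_width=10, slack=6)
Line 2: ['network', 'evening'] (min_width=15, slack=1)
Line 3: ['fish', 'new', 'chapter'] (min_width=16, slack=0)
Line 4: ['stop', 'do', 'south'] (min_width=13, slack=3)
Line 5: ['plane', 'knife', 'deep'] (min_width=16, slack=0)
Line 6: ['desert', 'black'] (min_width=12, slack=4)
Line 7: ['desert', 'with'] (min_width=11, slack=5)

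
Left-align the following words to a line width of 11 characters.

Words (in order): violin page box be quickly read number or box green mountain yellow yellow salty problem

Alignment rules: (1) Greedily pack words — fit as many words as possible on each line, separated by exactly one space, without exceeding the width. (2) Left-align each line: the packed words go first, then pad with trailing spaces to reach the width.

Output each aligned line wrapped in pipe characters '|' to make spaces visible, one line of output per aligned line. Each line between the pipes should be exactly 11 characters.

Line 1: ['violin', 'page'] (min_width=11, slack=0)
Line 2: ['box', 'be'] (min_width=6, slack=5)
Line 3: ['quickly'] (min_width=7, slack=4)
Line 4: ['read', 'number'] (min_width=11, slack=0)
Line 5: ['or', 'box'] (min_width=6, slack=5)
Line 6: ['green'] (min_width=5, slack=6)
Line 7: ['mountain'] (min_width=8, slack=3)
Line 8: ['yellow'] (min_width=6, slack=5)
Line 9: ['yellow'] (min_width=6, slack=5)
Line 10: ['salty'] (min_width=5, slack=6)
Line 11: ['problem'] (min_width=7, slack=4)

Answer: |violin page|
|box be     |
|quickly    |
|read number|
|or box     |
|green      |
|mountain   |
|yellow     |
|yellow     |
|salty      |
|problem    |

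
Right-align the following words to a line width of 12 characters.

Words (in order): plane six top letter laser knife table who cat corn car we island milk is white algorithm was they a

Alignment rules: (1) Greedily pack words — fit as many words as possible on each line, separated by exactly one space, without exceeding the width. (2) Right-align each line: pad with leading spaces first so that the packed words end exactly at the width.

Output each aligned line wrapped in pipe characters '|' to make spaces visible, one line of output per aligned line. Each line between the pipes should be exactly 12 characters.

Line 1: ['plane', 'six'] (min_width=9, slack=3)
Line 2: ['top', 'letter'] (min_width=10, slack=2)
Line 3: ['laser', 'knife'] (min_width=11, slack=1)
Line 4: ['table', 'who'] (min_width=9, slack=3)
Line 5: ['cat', 'corn', 'car'] (min_width=12, slack=0)
Line 6: ['we', 'island'] (min_width=9, slack=3)
Line 7: ['milk', 'is'] (min_width=7, slack=5)
Line 8: ['white'] (min_width=5, slack=7)
Line 9: ['algorithm'] (min_width=9, slack=3)
Line 10: ['was', 'they', 'a'] (min_width=10, slack=2)

Answer: |   plane six|
|  top letter|
| laser knife|
|   table who|
|cat corn car|
|   we island|
|     milk is|
|       white|
|   algorithm|
|  was they a|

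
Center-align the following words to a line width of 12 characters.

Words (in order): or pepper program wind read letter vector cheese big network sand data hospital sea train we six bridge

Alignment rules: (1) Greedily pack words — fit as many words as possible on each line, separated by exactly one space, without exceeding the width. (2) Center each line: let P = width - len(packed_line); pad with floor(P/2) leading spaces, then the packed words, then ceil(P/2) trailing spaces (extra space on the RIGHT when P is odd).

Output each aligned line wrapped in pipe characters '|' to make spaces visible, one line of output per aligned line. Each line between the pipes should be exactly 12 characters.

Answer: | or pepper  |
|program wind|
|read letter |
|   vector   |
| cheese big |
|network sand|
|    data    |
|hospital sea|
|train we six|
|   bridge   |

Derivation:
Line 1: ['or', 'pepper'] (min_width=9, slack=3)
Line 2: ['program', 'wind'] (min_width=12, slack=0)
Line 3: ['read', 'letter'] (min_width=11, slack=1)
Line 4: ['vector'] (min_width=6, slack=6)
Line 5: ['cheese', 'big'] (min_width=10, slack=2)
Line 6: ['network', 'sand'] (min_width=12, slack=0)
Line 7: ['data'] (min_width=4, slack=8)
Line 8: ['hospital', 'sea'] (min_width=12, slack=0)
Line 9: ['train', 'we', 'six'] (min_width=12, slack=0)
Line 10: ['bridge'] (min_width=6, slack=6)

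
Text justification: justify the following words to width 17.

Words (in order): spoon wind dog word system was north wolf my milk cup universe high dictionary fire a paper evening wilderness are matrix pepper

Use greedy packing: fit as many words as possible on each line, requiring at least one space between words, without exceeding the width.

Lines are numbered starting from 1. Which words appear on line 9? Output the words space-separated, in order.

Answer: matrix pepper

Derivation:
Line 1: ['spoon', 'wind', 'dog'] (min_width=14, slack=3)
Line 2: ['word', 'system', 'was'] (min_width=15, slack=2)
Line 3: ['north', 'wolf', 'my'] (min_width=13, slack=4)
Line 4: ['milk', 'cup', 'universe'] (min_width=17, slack=0)
Line 5: ['high', 'dictionary'] (min_width=15, slack=2)
Line 6: ['fire', 'a', 'paper'] (min_width=12, slack=5)
Line 7: ['evening'] (min_width=7, slack=10)
Line 8: ['wilderness', 'are'] (min_width=14, slack=3)
Line 9: ['matrix', 'pepper'] (min_width=13, slack=4)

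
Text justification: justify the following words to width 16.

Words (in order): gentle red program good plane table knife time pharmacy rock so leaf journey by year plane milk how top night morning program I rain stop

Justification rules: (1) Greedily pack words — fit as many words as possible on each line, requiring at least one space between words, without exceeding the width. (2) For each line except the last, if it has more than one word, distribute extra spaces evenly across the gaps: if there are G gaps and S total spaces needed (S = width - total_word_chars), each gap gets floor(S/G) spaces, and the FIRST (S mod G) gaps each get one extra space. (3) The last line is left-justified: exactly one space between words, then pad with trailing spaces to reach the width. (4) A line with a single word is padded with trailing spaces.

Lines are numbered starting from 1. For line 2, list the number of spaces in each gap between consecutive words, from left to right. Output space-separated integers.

Answer: 5

Derivation:
Line 1: ['gentle', 'red'] (min_width=10, slack=6)
Line 2: ['program', 'good'] (min_width=12, slack=4)
Line 3: ['plane', 'table'] (min_width=11, slack=5)
Line 4: ['knife', 'time'] (min_width=10, slack=6)
Line 5: ['pharmacy', 'rock', 'so'] (min_width=16, slack=0)
Line 6: ['leaf', 'journey', 'by'] (min_width=15, slack=1)
Line 7: ['year', 'plane', 'milk'] (min_width=15, slack=1)
Line 8: ['how', 'top', 'night'] (min_width=13, slack=3)
Line 9: ['morning', 'program'] (min_width=15, slack=1)
Line 10: ['I', 'rain', 'stop'] (min_width=11, slack=5)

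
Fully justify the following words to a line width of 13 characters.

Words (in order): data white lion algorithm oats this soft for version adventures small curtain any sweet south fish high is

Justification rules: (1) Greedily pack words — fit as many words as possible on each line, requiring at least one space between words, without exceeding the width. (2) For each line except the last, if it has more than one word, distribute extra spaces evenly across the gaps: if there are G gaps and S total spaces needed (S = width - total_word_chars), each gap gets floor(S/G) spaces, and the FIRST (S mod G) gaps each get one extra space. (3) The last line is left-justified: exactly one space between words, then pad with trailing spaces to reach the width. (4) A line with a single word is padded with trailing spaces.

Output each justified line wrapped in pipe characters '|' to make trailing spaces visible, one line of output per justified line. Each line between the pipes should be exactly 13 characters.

Answer: |data    white|
|lion         |
|algorithm    |
|oats     this|
|soft      for|
|version      |
|adventures   |
|small curtain|
|any     sweet|
|south    fish|
|high is      |

Derivation:
Line 1: ['data', 'white'] (min_width=10, slack=3)
Line 2: ['lion'] (min_width=4, slack=9)
Line 3: ['algorithm'] (min_width=9, slack=4)
Line 4: ['oats', 'this'] (min_width=9, slack=4)
Line 5: ['soft', 'for'] (min_width=8, slack=5)
Line 6: ['version'] (min_width=7, slack=6)
Line 7: ['adventures'] (min_width=10, slack=3)
Line 8: ['small', 'curtain'] (min_width=13, slack=0)
Line 9: ['any', 'sweet'] (min_width=9, slack=4)
Line 10: ['south', 'fish'] (min_width=10, slack=3)
Line 11: ['high', 'is'] (min_width=7, slack=6)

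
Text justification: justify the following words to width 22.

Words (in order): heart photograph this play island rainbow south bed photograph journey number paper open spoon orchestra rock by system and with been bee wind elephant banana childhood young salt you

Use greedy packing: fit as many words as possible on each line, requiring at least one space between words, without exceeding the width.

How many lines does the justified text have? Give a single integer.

Answer: 10

Derivation:
Line 1: ['heart', 'photograph', 'this'] (min_width=21, slack=1)
Line 2: ['play', 'island', 'rainbow'] (min_width=19, slack=3)
Line 3: ['south', 'bed', 'photograph'] (min_width=20, slack=2)
Line 4: ['journey', 'number', 'paper'] (min_width=20, slack=2)
Line 5: ['open', 'spoon', 'orchestra'] (min_width=20, slack=2)
Line 6: ['rock', 'by', 'system', 'and'] (min_width=18, slack=4)
Line 7: ['with', 'been', 'bee', 'wind'] (min_width=18, slack=4)
Line 8: ['elephant', 'banana'] (min_width=15, slack=7)
Line 9: ['childhood', 'young', 'salt'] (min_width=20, slack=2)
Line 10: ['you'] (min_width=3, slack=19)
Total lines: 10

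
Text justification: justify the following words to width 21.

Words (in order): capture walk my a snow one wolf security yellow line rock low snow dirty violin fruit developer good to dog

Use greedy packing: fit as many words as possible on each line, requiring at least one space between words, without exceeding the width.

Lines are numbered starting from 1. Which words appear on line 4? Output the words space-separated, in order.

Answer: rock low snow dirty

Derivation:
Line 1: ['capture', 'walk', 'my', 'a'] (min_width=17, slack=4)
Line 2: ['snow', 'one', 'wolf'] (min_width=13, slack=8)
Line 3: ['security', 'yellow', 'line'] (min_width=20, slack=1)
Line 4: ['rock', 'low', 'snow', 'dirty'] (min_width=19, slack=2)
Line 5: ['violin', 'fruit'] (min_width=12, slack=9)
Line 6: ['developer', 'good', 'to', 'dog'] (min_width=21, slack=0)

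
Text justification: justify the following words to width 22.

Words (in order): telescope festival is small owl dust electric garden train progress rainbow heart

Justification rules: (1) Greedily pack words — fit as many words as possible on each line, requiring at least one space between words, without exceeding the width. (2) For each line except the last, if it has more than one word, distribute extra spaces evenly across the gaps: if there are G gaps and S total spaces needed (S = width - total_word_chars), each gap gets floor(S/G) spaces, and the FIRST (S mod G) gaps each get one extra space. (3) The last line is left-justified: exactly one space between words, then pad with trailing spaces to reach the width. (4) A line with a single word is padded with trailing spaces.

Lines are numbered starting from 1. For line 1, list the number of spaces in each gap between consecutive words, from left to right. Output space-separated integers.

Line 1: ['telescope', 'festival', 'is'] (min_width=21, slack=1)
Line 2: ['small', 'owl', 'dust'] (min_width=14, slack=8)
Line 3: ['electric', 'garden', 'train'] (min_width=21, slack=1)
Line 4: ['progress', 'rainbow', 'heart'] (min_width=22, slack=0)

Answer: 2 1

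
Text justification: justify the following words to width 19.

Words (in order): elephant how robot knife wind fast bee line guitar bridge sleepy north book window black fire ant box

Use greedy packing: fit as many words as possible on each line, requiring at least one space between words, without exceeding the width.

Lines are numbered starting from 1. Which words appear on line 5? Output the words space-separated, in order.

Answer: window black fire

Derivation:
Line 1: ['elephant', 'how', 'robot'] (min_width=18, slack=1)
Line 2: ['knife', 'wind', 'fast', 'bee'] (min_width=19, slack=0)
Line 3: ['line', 'guitar', 'bridge'] (min_width=18, slack=1)
Line 4: ['sleepy', 'north', 'book'] (min_width=17, slack=2)
Line 5: ['window', 'black', 'fire'] (min_width=17, slack=2)
Line 6: ['ant', 'box'] (min_width=7, slack=12)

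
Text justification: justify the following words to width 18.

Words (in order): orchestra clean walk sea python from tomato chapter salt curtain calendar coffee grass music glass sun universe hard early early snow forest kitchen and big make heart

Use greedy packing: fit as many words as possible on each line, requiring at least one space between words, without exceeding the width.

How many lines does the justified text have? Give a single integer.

Answer: 11

Derivation:
Line 1: ['orchestra', 'clean'] (min_width=15, slack=3)
Line 2: ['walk', 'sea', 'python'] (min_width=15, slack=3)
Line 3: ['from', 'tomato'] (min_width=11, slack=7)
Line 4: ['chapter', 'salt'] (min_width=12, slack=6)
Line 5: ['curtain', 'calendar'] (min_width=16, slack=2)
Line 6: ['coffee', 'grass', 'music'] (min_width=18, slack=0)
Line 7: ['glass', 'sun', 'universe'] (min_width=18, slack=0)
Line 8: ['hard', 'early', 'early'] (min_width=16, slack=2)
Line 9: ['snow', 'forest'] (min_width=11, slack=7)
Line 10: ['kitchen', 'and', 'big'] (min_width=15, slack=3)
Line 11: ['make', 'heart'] (min_width=10, slack=8)
Total lines: 11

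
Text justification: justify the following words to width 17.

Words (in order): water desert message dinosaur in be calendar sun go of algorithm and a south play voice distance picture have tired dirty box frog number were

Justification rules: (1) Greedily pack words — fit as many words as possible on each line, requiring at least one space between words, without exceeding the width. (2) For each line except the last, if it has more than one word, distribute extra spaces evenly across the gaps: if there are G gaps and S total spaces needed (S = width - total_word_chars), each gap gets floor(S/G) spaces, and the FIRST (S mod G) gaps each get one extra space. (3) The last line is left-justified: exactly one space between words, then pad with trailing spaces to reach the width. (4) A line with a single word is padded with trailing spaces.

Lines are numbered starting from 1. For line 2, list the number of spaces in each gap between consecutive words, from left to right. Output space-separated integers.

Answer: 2

Derivation:
Line 1: ['water', 'desert'] (min_width=12, slack=5)
Line 2: ['message', 'dinosaur'] (min_width=16, slack=1)
Line 3: ['in', 'be', 'calendar'] (min_width=14, slack=3)
Line 4: ['sun', 'go', 'of'] (min_width=9, slack=8)
Line 5: ['algorithm', 'and', 'a'] (min_width=15, slack=2)
Line 6: ['south', 'play', 'voice'] (min_width=16, slack=1)
Line 7: ['distance', 'picture'] (min_width=16, slack=1)
Line 8: ['have', 'tired', 'dirty'] (min_width=16, slack=1)
Line 9: ['box', 'frog', 'number'] (min_width=15, slack=2)
Line 10: ['were'] (min_width=4, slack=13)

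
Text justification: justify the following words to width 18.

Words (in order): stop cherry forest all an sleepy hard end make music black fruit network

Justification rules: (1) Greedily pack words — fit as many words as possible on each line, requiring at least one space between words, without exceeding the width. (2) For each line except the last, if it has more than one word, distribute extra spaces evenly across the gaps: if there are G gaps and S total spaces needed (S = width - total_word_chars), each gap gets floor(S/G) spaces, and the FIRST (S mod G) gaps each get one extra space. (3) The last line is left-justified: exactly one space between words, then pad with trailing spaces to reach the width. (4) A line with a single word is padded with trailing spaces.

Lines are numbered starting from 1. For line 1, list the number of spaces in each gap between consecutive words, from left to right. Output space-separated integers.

Answer: 1 1

Derivation:
Line 1: ['stop', 'cherry', 'forest'] (min_width=18, slack=0)
Line 2: ['all', 'an', 'sleepy', 'hard'] (min_width=18, slack=0)
Line 3: ['end', 'make', 'music'] (min_width=14, slack=4)
Line 4: ['black', 'fruit'] (min_width=11, slack=7)
Line 5: ['network'] (min_width=7, slack=11)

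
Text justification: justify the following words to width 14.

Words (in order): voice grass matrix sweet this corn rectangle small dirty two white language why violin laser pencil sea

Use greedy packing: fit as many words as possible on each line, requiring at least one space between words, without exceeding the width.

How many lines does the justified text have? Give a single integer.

Line 1: ['voice', 'grass'] (min_width=11, slack=3)
Line 2: ['matrix', 'sweet'] (min_width=12, slack=2)
Line 3: ['this', 'corn'] (min_width=9, slack=5)
Line 4: ['rectangle'] (min_width=9, slack=5)
Line 5: ['small', 'dirty'] (min_width=11, slack=3)
Line 6: ['two', 'white'] (min_width=9, slack=5)
Line 7: ['language', 'why'] (min_width=12, slack=2)
Line 8: ['violin', 'laser'] (min_width=12, slack=2)
Line 9: ['pencil', 'sea'] (min_width=10, slack=4)
Total lines: 9

Answer: 9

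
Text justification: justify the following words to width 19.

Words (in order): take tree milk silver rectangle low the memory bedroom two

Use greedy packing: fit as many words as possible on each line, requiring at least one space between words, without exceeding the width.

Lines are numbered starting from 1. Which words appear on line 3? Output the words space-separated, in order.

Line 1: ['take', 'tree', 'milk'] (min_width=14, slack=5)
Line 2: ['silver', 'rectangle'] (min_width=16, slack=3)
Line 3: ['low', 'the', 'memory'] (min_width=14, slack=5)
Line 4: ['bedroom', 'two'] (min_width=11, slack=8)

Answer: low the memory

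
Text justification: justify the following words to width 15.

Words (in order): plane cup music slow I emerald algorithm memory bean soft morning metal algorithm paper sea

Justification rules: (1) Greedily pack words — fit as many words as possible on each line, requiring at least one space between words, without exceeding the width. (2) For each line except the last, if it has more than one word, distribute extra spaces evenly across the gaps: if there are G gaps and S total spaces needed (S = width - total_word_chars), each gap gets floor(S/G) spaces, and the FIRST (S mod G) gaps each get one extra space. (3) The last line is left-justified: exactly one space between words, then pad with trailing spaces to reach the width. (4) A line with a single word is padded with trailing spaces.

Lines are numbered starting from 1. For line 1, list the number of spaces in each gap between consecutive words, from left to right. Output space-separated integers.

Answer: 1 1

Derivation:
Line 1: ['plane', 'cup', 'music'] (min_width=15, slack=0)
Line 2: ['slow', 'I', 'emerald'] (min_width=14, slack=1)
Line 3: ['algorithm'] (min_width=9, slack=6)
Line 4: ['memory', 'bean'] (min_width=11, slack=4)
Line 5: ['soft', 'morning'] (min_width=12, slack=3)
Line 6: ['metal', 'algorithm'] (min_width=15, slack=0)
Line 7: ['paper', 'sea'] (min_width=9, slack=6)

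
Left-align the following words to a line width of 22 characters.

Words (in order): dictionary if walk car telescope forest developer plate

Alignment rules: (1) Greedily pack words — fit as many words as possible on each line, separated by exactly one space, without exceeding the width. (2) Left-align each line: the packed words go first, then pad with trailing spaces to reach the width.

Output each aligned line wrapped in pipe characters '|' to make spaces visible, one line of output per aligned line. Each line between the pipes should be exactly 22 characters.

Answer: |dictionary if walk car|
|telescope forest      |
|developer plate       |

Derivation:
Line 1: ['dictionary', 'if', 'walk', 'car'] (min_width=22, slack=0)
Line 2: ['telescope', 'forest'] (min_width=16, slack=6)
Line 3: ['developer', 'plate'] (min_width=15, slack=7)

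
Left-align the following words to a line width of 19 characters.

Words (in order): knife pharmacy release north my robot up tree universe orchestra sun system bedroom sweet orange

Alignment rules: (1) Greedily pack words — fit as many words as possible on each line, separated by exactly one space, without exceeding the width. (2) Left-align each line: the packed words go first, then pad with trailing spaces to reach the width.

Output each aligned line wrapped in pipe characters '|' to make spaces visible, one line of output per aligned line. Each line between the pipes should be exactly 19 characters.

Line 1: ['knife', 'pharmacy'] (min_width=14, slack=5)
Line 2: ['release', 'north', 'my'] (min_width=16, slack=3)
Line 3: ['robot', 'up', 'tree'] (min_width=13, slack=6)
Line 4: ['universe', 'orchestra'] (min_width=18, slack=1)
Line 5: ['sun', 'system', 'bedroom'] (min_width=18, slack=1)
Line 6: ['sweet', 'orange'] (min_width=12, slack=7)

Answer: |knife pharmacy     |
|release north my   |
|robot up tree      |
|universe orchestra |
|sun system bedroom |
|sweet orange       |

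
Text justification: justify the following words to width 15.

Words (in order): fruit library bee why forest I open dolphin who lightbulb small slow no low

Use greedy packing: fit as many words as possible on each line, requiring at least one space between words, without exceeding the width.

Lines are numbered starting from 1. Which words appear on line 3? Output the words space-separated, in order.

Line 1: ['fruit', 'library'] (min_width=13, slack=2)
Line 2: ['bee', 'why', 'forest'] (min_width=14, slack=1)
Line 3: ['I', 'open', 'dolphin'] (min_width=14, slack=1)
Line 4: ['who', 'lightbulb'] (min_width=13, slack=2)
Line 5: ['small', 'slow', 'no'] (min_width=13, slack=2)
Line 6: ['low'] (min_width=3, slack=12)

Answer: I open dolphin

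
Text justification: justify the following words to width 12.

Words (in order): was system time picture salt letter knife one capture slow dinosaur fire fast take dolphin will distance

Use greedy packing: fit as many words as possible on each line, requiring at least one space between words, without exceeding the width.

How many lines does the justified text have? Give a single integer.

Line 1: ['was', 'system'] (min_width=10, slack=2)
Line 2: ['time', 'picture'] (min_width=12, slack=0)
Line 3: ['salt', 'letter'] (min_width=11, slack=1)
Line 4: ['knife', 'one'] (min_width=9, slack=3)
Line 5: ['capture', 'slow'] (min_width=12, slack=0)
Line 6: ['dinosaur'] (min_width=8, slack=4)
Line 7: ['fire', 'fast'] (min_width=9, slack=3)
Line 8: ['take', 'dolphin'] (min_width=12, slack=0)
Line 9: ['will'] (min_width=4, slack=8)
Line 10: ['distance'] (min_width=8, slack=4)
Total lines: 10

Answer: 10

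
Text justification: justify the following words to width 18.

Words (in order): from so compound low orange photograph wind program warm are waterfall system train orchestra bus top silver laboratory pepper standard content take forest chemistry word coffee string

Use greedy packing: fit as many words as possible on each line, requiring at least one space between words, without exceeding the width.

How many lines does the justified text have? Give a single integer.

Line 1: ['from', 'so', 'compound'] (min_width=16, slack=2)
Line 2: ['low', 'orange'] (min_width=10, slack=8)
Line 3: ['photograph', 'wind'] (min_width=15, slack=3)
Line 4: ['program', 'warm', 'are'] (min_width=16, slack=2)
Line 5: ['waterfall', 'system'] (min_width=16, slack=2)
Line 6: ['train', 'orchestra'] (min_width=15, slack=3)
Line 7: ['bus', 'top', 'silver'] (min_width=14, slack=4)
Line 8: ['laboratory', 'pepper'] (min_width=17, slack=1)
Line 9: ['standard', 'content'] (min_width=16, slack=2)
Line 10: ['take', 'forest'] (min_width=11, slack=7)
Line 11: ['chemistry', 'word'] (min_width=14, slack=4)
Line 12: ['coffee', 'string'] (min_width=13, slack=5)
Total lines: 12

Answer: 12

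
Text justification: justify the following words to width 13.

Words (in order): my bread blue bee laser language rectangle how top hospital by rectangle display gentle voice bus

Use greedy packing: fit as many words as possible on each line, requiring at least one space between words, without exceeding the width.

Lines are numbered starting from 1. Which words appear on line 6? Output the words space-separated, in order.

Answer: by rectangle

Derivation:
Line 1: ['my', 'bread', 'blue'] (min_width=13, slack=0)
Line 2: ['bee', 'laser'] (min_width=9, slack=4)
Line 3: ['language'] (min_width=8, slack=5)
Line 4: ['rectangle', 'how'] (min_width=13, slack=0)
Line 5: ['top', 'hospital'] (min_width=12, slack=1)
Line 6: ['by', 'rectangle'] (min_width=12, slack=1)
Line 7: ['display'] (min_width=7, slack=6)
Line 8: ['gentle', 'voice'] (min_width=12, slack=1)
Line 9: ['bus'] (min_width=3, slack=10)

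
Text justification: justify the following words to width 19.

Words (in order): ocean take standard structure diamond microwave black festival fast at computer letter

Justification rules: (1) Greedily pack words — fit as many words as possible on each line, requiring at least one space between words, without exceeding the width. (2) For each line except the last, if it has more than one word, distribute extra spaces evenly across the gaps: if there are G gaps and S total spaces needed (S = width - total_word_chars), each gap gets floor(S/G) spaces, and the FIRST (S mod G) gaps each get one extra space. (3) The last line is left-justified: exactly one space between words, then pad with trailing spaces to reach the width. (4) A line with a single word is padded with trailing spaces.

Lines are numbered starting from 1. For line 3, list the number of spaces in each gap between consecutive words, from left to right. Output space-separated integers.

Line 1: ['ocean', 'take', 'standard'] (min_width=19, slack=0)
Line 2: ['structure', 'diamond'] (min_width=17, slack=2)
Line 3: ['microwave', 'black'] (min_width=15, slack=4)
Line 4: ['festival', 'fast', 'at'] (min_width=16, slack=3)
Line 5: ['computer', 'letter'] (min_width=15, slack=4)

Answer: 5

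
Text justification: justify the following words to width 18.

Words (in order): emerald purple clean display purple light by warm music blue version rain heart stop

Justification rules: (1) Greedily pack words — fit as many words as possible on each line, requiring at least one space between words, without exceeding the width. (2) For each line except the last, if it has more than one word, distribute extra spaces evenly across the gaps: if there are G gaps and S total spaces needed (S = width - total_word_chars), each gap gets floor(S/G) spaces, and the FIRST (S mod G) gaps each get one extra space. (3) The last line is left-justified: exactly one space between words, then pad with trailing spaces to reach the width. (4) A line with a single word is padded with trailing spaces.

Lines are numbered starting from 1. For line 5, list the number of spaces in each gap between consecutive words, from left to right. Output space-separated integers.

Line 1: ['emerald', 'purple'] (min_width=14, slack=4)
Line 2: ['clean', 'display'] (min_width=13, slack=5)
Line 3: ['purple', 'light', 'by'] (min_width=15, slack=3)
Line 4: ['warm', 'music', 'blue'] (min_width=15, slack=3)
Line 5: ['version', 'rain', 'heart'] (min_width=18, slack=0)
Line 6: ['stop'] (min_width=4, slack=14)

Answer: 1 1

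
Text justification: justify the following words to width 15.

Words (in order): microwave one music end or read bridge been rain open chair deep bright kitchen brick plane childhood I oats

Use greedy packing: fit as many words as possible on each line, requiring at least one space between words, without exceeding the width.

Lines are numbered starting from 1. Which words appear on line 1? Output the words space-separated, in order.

Line 1: ['microwave', 'one'] (min_width=13, slack=2)
Line 2: ['music', 'end', 'or'] (min_width=12, slack=3)
Line 3: ['read', 'bridge'] (min_width=11, slack=4)
Line 4: ['been', 'rain', 'open'] (min_width=14, slack=1)
Line 5: ['chair', 'deep'] (min_width=10, slack=5)
Line 6: ['bright', 'kitchen'] (min_width=14, slack=1)
Line 7: ['brick', 'plane'] (min_width=11, slack=4)
Line 8: ['childhood', 'I'] (min_width=11, slack=4)
Line 9: ['oats'] (min_width=4, slack=11)

Answer: microwave one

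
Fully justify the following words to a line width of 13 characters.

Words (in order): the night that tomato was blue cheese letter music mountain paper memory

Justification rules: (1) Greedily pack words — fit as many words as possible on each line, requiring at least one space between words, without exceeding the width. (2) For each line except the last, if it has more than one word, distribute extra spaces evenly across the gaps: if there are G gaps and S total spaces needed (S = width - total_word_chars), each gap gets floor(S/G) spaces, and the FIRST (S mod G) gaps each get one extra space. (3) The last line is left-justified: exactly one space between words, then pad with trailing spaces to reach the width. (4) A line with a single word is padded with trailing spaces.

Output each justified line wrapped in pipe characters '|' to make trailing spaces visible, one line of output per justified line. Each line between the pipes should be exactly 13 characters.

Answer: |the     night|
|that   tomato|
|was      blue|
|cheese letter|
|music        |
|mountain     |
|paper memory |

Derivation:
Line 1: ['the', 'night'] (min_width=9, slack=4)
Line 2: ['that', 'tomato'] (min_width=11, slack=2)
Line 3: ['was', 'blue'] (min_width=8, slack=5)
Line 4: ['cheese', 'letter'] (min_width=13, slack=0)
Line 5: ['music'] (min_width=5, slack=8)
Line 6: ['mountain'] (min_width=8, slack=5)
Line 7: ['paper', 'memory'] (min_width=12, slack=1)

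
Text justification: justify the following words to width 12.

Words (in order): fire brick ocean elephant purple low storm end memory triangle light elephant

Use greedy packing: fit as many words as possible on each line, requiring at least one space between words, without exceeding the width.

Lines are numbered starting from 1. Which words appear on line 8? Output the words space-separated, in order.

Answer: light

Derivation:
Line 1: ['fire', 'brick'] (min_width=10, slack=2)
Line 2: ['ocean'] (min_width=5, slack=7)
Line 3: ['elephant'] (min_width=8, slack=4)
Line 4: ['purple', 'low'] (min_width=10, slack=2)
Line 5: ['storm', 'end'] (min_width=9, slack=3)
Line 6: ['memory'] (min_width=6, slack=6)
Line 7: ['triangle'] (min_width=8, slack=4)
Line 8: ['light'] (min_width=5, slack=7)
Line 9: ['elephant'] (min_width=8, slack=4)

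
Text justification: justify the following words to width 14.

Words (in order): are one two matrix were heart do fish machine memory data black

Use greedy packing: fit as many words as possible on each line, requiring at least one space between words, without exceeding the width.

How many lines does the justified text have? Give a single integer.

Line 1: ['are', 'one', 'two'] (min_width=11, slack=3)
Line 2: ['matrix', 'were'] (min_width=11, slack=3)
Line 3: ['heart', 'do', 'fish'] (min_width=13, slack=1)
Line 4: ['machine', 'memory'] (min_width=14, slack=0)
Line 5: ['data', 'black'] (min_width=10, slack=4)
Total lines: 5

Answer: 5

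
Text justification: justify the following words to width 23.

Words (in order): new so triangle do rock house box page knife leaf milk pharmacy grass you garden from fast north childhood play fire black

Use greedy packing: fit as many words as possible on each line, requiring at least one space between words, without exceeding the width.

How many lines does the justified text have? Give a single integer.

Line 1: ['new', 'so', 'triangle', 'do', 'rock'] (min_width=23, slack=0)
Line 2: ['house', 'box', 'page', 'knife'] (min_width=20, slack=3)
Line 3: ['leaf', 'milk', 'pharmacy'] (min_width=18, slack=5)
Line 4: ['grass', 'you', 'garden', 'from'] (min_width=21, slack=2)
Line 5: ['fast', 'north', 'childhood'] (min_width=20, slack=3)
Line 6: ['play', 'fire', 'black'] (min_width=15, slack=8)
Total lines: 6

Answer: 6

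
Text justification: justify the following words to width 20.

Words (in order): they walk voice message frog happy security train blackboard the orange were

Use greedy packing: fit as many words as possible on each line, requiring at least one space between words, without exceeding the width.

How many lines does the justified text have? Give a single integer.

Answer: 5

Derivation:
Line 1: ['they', 'walk', 'voice'] (min_width=15, slack=5)
Line 2: ['message', 'frog', 'happy'] (min_width=18, slack=2)
Line 3: ['security', 'train'] (min_width=14, slack=6)
Line 4: ['blackboard', 'the'] (min_width=14, slack=6)
Line 5: ['orange', 'were'] (min_width=11, slack=9)
Total lines: 5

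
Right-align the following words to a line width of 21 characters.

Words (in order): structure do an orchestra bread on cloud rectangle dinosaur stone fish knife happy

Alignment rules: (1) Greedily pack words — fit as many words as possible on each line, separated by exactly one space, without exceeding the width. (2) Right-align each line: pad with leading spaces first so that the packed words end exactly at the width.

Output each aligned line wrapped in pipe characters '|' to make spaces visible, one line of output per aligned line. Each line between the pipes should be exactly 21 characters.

Line 1: ['structure', 'do', 'an'] (min_width=15, slack=6)
Line 2: ['orchestra', 'bread', 'on'] (min_width=18, slack=3)
Line 3: ['cloud', 'rectangle'] (min_width=15, slack=6)
Line 4: ['dinosaur', 'stone', 'fish'] (min_width=19, slack=2)
Line 5: ['knife', 'happy'] (min_width=11, slack=10)

Answer: |      structure do an|
|   orchestra bread on|
|      cloud rectangle|
|  dinosaur stone fish|
|          knife happy|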